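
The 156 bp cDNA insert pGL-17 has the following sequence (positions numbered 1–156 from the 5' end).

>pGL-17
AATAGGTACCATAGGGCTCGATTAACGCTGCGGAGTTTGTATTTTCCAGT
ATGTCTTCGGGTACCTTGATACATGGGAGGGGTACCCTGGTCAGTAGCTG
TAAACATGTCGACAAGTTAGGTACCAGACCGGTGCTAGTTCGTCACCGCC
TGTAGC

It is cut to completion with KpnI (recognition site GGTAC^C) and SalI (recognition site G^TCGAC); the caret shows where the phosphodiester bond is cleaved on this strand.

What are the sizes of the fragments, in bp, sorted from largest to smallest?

KpnI sites (GGTACC) start at positions 5, 60, 81, 120.
KpnI cuts after base 5 of each site (before the last base), so after positions 9, 64, 85, 124.
The SalI site (GTCGAC) starts at position 108.
SalI cuts after the first base of each site, so after position 108.
Combined cut positions: 9, 64, 85, 108, 124.
Linear molecule, 5 cuts → 6 fragments:
  1–9 → 9 bp
  10–64 → 55 bp
  65–85 → 21 bp
  86–108 → 23 bp
  109–124 → 16 bp
  125–156 → 32 bp
Sorted largest to smallest: 55, 32, 23, 21, 16, 9 bp.

55, 32, 23, 21, 16, 9 bp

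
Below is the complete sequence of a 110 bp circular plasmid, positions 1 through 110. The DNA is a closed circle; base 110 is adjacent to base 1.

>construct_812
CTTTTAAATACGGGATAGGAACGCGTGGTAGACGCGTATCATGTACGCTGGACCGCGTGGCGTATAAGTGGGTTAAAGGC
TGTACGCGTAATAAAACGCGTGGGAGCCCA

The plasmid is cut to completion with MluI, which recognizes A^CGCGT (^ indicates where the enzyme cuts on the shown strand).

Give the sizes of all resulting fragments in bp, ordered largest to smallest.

52, 35, 12, 11 bp

MluI sites (ACGCGT) start at positions 21, 32, 84, 96.
MluI cuts after the first base of each site, so after positions 21, 32, 84, 96.
Circular molecule, 4 cuts → 4 fragments:
  22–32 → 11 bp
  33–84 → 52 bp
  85–96 → 12 bp
  97–110 then 1–21 → 14 + 21 = 35 bp
Sorted largest to smallest: 52, 35, 12, 11 bp.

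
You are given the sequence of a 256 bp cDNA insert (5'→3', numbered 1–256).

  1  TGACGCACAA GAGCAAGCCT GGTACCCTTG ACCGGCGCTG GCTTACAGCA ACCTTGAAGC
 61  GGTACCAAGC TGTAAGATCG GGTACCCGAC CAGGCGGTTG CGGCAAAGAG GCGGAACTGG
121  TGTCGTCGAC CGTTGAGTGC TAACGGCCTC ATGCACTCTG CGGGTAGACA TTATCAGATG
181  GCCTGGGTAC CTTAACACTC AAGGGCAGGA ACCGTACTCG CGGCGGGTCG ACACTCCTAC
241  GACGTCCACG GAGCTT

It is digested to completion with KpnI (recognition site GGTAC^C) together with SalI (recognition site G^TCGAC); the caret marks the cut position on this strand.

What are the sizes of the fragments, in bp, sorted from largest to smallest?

KpnI sites (GGTACC) start at positions 21, 61, 81, 186.
KpnI cuts after base 5 of each site (before the last base), so after positions 25, 65, 85, 190.
SalI sites (GTCGAC) start at positions 125, 227.
SalI cuts after the first base of each site, so after positions 125, 227.
Combined cut positions: 25, 65, 85, 125, 190, 227.
Linear molecule, 6 cuts → 7 fragments:
  1–25 → 25 bp
  26–65 → 40 bp
  66–85 → 20 bp
  86–125 → 40 bp
  126–190 → 65 bp
  191–227 → 37 bp
  228–256 → 29 bp
Sorted largest to smallest: 65, 40, 40, 37, 29, 25, 20 bp.

65, 40, 40, 37, 29, 25, 20 bp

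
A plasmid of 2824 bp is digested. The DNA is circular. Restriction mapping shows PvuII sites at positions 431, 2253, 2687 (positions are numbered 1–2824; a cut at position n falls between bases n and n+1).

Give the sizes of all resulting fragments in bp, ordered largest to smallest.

Circular molecule, 3 cuts → 3 fragments:
  2253 − 431 = 1822 bp
  2687 − 2253 = 434 bp
  wrap: 2824 − 2687 + 431 = 568 bp
Sorted largest to smallest: 1822, 568, 434 bp.

1822, 568, 434 bp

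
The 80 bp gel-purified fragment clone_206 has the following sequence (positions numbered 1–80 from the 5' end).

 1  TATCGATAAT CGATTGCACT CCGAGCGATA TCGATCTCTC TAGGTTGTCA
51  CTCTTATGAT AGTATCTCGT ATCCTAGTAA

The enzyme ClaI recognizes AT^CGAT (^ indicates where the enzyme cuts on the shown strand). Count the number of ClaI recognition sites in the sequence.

3

ATCGAT occurs starting at positions 2, 9, 30.
ClaI cuts at 3 sites.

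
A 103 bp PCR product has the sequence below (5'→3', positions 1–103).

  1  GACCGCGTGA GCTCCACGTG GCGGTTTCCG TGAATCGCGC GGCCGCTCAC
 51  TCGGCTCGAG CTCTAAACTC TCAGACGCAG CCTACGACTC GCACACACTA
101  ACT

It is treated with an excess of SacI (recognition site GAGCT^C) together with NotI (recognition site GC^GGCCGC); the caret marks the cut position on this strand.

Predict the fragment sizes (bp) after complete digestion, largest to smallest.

SacI sites (GAGCTC) start at positions 9, 58.
SacI cuts after base 5 of each site (before the last base), so after positions 13, 62.
The NotI site (GCGGCCGC) starts at position 39.
NotI cuts after base 2 of each site, so after position 40.
Combined cut positions: 13, 40, 62.
Linear molecule, 3 cuts → 4 fragments:
  1–13 → 13 bp
  14–40 → 27 bp
  41–62 → 22 bp
  63–103 → 41 bp
Sorted largest to smallest: 41, 27, 22, 13 bp.

41, 27, 22, 13 bp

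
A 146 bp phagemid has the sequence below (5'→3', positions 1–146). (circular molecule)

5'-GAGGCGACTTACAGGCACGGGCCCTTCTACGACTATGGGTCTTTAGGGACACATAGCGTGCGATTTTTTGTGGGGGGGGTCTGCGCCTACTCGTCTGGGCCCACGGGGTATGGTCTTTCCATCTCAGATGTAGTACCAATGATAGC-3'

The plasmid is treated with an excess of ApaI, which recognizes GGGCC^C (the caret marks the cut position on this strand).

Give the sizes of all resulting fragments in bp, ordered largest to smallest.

78, 68 bp

ApaI sites (GGGCCC) start at positions 19, 97.
ApaI cuts after base 5 of each site (before the last base), so after positions 23, 101.
Circular molecule, 2 cuts → 2 fragments:
  24–101 → 78 bp
  102–146 then 1–23 → 45 + 23 = 68 bp
Sorted largest to smallest: 78, 68 bp.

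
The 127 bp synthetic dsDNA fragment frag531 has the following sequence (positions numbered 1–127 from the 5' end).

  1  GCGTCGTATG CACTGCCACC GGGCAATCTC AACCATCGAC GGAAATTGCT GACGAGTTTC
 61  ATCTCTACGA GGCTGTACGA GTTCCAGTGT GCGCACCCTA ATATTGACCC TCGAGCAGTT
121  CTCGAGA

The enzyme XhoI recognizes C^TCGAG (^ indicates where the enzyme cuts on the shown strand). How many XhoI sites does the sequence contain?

CTCGAG occurs starting at positions 110, 121.
XhoI cuts at 2 sites.

2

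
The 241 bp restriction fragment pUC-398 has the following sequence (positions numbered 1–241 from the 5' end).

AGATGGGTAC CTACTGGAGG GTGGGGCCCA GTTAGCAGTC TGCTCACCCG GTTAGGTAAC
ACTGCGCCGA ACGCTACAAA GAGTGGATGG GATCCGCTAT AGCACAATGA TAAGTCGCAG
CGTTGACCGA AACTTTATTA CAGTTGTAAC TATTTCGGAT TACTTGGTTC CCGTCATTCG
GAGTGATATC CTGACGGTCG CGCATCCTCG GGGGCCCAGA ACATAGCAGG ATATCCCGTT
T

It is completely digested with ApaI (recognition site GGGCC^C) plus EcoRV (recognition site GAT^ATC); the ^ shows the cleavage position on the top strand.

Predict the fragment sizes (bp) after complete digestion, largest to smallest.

159, 29, 28, 16, 9 bp

ApaI sites (GGGCCC) start at positions 24, 212.
ApaI cuts after base 5 of each site (before the last base), so after positions 28, 216.
EcoRV sites (GATATC) start at positions 185, 230.
EcoRV cuts after base 3 of each site, so after positions 187, 232.
Combined cut positions: 28, 187, 216, 232.
Linear molecule, 4 cuts → 5 fragments:
  1–28 → 28 bp
  29–187 → 159 bp
  188–216 → 29 bp
  217–232 → 16 bp
  233–241 → 9 bp
Sorted largest to smallest: 159, 29, 28, 16, 9 bp.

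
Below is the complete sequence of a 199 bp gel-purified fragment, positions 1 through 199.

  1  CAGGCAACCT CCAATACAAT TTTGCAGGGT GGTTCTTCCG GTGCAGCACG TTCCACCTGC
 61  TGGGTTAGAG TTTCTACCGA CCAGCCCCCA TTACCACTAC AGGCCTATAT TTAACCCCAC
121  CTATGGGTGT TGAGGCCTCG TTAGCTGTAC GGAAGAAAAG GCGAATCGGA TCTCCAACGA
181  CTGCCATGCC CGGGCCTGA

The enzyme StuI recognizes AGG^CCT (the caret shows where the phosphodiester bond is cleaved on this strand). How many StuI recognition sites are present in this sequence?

AGGCCT occurs starting at positions 101, 133.
StuI cuts at 2 sites.

2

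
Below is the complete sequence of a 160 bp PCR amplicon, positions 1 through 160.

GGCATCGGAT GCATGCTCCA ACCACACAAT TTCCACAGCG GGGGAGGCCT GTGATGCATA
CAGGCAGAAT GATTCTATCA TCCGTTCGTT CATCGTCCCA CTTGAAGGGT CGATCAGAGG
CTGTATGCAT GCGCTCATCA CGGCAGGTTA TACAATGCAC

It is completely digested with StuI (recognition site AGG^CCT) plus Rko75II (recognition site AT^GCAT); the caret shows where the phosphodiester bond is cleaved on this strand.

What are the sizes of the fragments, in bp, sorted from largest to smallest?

The StuI site (AGGCCT) starts at position 45.
StuI cuts after base 3 of each site, so after position 47.
Rko75II sites (ATGCAT) start at positions 9, 54, 125.
Rko75II cuts after base 2 of each site, so after positions 10, 55, 126.
Combined cut positions: 10, 47, 55, 126.
Linear molecule, 4 cuts → 5 fragments:
  1–10 → 10 bp
  11–47 → 37 bp
  48–55 → 8 bp
  56–126 → 71 bp
  127–160 → 34 bp
Sorted largest to smallest: 71, 37, 34, 10, 8 bp.

71, 37, 34, 10, 8 bp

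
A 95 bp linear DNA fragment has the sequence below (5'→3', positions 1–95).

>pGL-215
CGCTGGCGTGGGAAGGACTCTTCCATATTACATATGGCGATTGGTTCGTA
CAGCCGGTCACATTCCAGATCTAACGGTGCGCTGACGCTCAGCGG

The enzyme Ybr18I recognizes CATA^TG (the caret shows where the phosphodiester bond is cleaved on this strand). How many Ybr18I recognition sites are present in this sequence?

CATATG occurs starting at position 31.
Ybr18I cuts at 1 site.

1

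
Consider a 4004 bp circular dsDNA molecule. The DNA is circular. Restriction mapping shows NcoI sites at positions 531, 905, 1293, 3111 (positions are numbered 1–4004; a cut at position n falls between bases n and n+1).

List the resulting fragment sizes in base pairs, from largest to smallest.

1818, 1424, 388, 374 bp

Circular molecule, 4 cuts → 4 fragments:
  905 − 531 = 374 bp
  1293 − 905 = 388 bp
  3111 − 1293 = 1818 bp
  wrap: 4004 − 3111 + 531 = 1424 bp
Sorted largest to smallest: 1818, 1424, 388, 374 bp.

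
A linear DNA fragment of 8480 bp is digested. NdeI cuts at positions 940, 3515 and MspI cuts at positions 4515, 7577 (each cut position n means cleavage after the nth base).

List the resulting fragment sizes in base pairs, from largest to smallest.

3062, 2575, 1000, 940, 903 bp

Combined cut positions (sorted): 940, 3515, 4515, 7577.
Linear molecule, 4 cuts → 5 fragments:
  940 − 0 = 940 bp
  3515 − 940 = 2575 bp
  4515 − 3515 = 1000 bp
  7577 − 4515 = 3062 bp
  8480 − 7577 = 903 bp
Sorted largest to smallest: 3062, 2575, 1000, 940, 903 bp.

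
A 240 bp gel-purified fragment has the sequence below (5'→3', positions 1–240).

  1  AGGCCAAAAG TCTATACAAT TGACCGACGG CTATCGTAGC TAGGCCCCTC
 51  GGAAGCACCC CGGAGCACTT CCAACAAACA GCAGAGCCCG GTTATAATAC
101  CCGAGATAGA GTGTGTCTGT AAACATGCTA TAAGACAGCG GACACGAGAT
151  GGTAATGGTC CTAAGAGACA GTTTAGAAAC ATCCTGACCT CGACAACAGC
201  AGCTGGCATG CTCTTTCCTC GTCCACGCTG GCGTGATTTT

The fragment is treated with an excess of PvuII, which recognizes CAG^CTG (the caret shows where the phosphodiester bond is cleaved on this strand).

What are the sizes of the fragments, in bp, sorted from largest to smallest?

202, 38 bp

The PvuII site (CAGCTG) starts at position 200.
PvuII cuts after base 3 of each site, so after position 202.
Linear molecule, 1 cut → 2 fragments:
  1–202 → 202 bp
  203–240 → 38 bp
Sorted largest to smallest: 202, 38 bp.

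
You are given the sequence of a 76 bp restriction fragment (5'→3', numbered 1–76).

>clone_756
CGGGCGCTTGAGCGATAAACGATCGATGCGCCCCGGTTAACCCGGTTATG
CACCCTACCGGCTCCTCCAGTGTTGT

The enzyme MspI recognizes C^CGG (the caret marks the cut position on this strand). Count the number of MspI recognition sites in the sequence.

3

CCGG occurs starting at positions 33, 42, 58.
MspI cuts at 3 sites.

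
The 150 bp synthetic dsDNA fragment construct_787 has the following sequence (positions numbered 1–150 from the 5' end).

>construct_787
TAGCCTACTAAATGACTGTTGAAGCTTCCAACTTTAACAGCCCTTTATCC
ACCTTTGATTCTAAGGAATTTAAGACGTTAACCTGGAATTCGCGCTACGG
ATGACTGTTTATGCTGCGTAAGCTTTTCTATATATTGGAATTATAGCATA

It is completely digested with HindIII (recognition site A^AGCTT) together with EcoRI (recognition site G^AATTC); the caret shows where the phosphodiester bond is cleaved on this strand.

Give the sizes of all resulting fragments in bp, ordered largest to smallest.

HindIII sites (AAGCTT) start at positions 22, 120.
HindIII cuts after the first base of each site, so after positions 22, 120.
The EcoRI site (GAATTC) starts at position 86.
EcoRI cuts after the first base of each site, so after position 86.
Combined cut positions: 22, 86, 120.
Linear molecule, 3 cuts → 4 fragments:
  1–22 → 22 bp
  23–86 → 64 bp
  87–120 → 34 bp
  121–150 → 30 bp
Sorted largest to smallest: 64, 34, 30, 22 bp.

64, 34, 30, 22 bp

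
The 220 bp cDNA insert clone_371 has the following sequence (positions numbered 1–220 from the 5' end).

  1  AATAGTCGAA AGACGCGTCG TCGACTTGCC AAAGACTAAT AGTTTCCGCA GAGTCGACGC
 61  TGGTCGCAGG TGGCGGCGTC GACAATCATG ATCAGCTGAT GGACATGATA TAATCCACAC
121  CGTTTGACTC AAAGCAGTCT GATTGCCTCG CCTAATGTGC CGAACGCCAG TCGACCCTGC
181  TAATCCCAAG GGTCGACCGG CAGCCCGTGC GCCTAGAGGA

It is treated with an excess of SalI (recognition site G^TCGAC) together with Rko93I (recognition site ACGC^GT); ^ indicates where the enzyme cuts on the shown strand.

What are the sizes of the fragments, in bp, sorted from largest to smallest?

92, 33, 28, 25, 22, 16, 4 bp

SalI sites (GTCGAC) start at positions 20, 53, 78, 170, 192.
SalI cuts after the first base of each site, so after positions 20, 53, 78, 170, 192.
The Rko93I site (ACGCGT) starts at position 13.
Rko93I cuts after base 4 of each site, so after position 16.
Combined cut positions: 16, 20, 53, 78, 170, 192.
Linear molecule, 6 cuts → 7 fragments:
  1–16 → 16 bp
  17–20 → 4 bp
  21–53 → 33 bp
  54–78 → 25 bp
  79–170 → 92 bp
  171–192 → 22 bp
  193–220 → 28 bp
Sorted largest to smallest: 92, 33, 28, 25, 22, 16, 4 bp.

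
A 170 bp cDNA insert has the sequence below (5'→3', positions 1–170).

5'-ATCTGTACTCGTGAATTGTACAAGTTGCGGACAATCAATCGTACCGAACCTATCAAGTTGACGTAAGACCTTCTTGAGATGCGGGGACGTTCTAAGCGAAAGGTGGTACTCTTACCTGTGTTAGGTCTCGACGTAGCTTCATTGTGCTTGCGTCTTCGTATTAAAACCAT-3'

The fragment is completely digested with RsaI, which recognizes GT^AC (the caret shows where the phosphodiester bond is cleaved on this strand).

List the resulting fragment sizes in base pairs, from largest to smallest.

65, 63, 23, 13, 6 bp

RsaI sites (GTAC) start at positions 5, 18, 41, 106.
RsaI cuts after base 2 of each site, so after positions 6, 19, 42, 107.
Linear molecule, 4 cuts → 5 fragments:
  1–6 → 6 bp
  7–19 → 13 bp
  20–42 → 23 bp
  43–107 → 65 bp
  108–170 → 63 bp
Sorted largest to smallest: 65, 63, 23, 13, 6 bp.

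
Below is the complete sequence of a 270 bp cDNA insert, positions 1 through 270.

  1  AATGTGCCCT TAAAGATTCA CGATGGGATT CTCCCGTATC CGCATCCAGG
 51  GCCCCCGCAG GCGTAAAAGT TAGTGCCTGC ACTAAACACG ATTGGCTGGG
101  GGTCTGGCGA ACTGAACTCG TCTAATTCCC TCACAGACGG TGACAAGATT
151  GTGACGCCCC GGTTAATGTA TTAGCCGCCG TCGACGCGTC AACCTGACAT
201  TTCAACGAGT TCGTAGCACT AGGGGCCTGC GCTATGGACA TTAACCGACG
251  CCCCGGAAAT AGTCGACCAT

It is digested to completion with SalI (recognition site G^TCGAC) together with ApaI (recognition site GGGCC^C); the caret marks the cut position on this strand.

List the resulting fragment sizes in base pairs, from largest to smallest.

127, 82, 53, 8 bp

SalI sites (GTCGAC) start at positions 180, 262.
SalI cuts after the first base of each site, so after positions 180, 262.
The ApaI site (GGGCCC) starts at position 49.
ApaI cuts after base 5 of each site (before the last base), so after position 53.
Combined cut positions: 53, 180, 262.
Linear molecule, 3 cuts → 4 fragments:
  1–53 → 53 bp
  54–180 → 127 bp
  181–262 → 82 bp
  263–270 → 8 bp
Sorted largest to smallest: 127, 82, 53, 8 bp.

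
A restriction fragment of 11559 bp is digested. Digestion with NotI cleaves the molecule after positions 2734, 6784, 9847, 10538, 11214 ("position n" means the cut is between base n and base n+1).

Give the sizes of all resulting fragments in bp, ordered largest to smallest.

Linear molecule, 5 cuts → 6 fragments:
  2734 − 0 = 2734 bp
  6784 − 2734 = 4050 bp
  9847 − 6784 = 3063 bp
  10538 − 9847 = 691 bp
  11214 − 10538 = 676 bp
  11559 − 11214 = 345 bp
Sorted largest to smallest: 4050, 3063, 2734, 691, 676, 345 bp.

4050, 3063, 2734, 691, 676, 345 bp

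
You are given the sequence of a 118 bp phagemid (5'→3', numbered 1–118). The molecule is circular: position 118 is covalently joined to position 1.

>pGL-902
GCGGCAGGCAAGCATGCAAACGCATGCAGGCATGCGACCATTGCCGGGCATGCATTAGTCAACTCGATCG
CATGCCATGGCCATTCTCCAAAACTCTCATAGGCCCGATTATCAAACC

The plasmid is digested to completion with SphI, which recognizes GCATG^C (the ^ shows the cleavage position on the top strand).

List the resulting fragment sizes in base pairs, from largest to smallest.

SphI sites (GCATGC) start at positions 12, 22, 30, 48, 70.
SphI cuts after base 5 of each site (before the last base), so after positions 16, 26, 34, 52, 74.
Circular molecule, 5 cuts → 5 fragments:
  17–26 → 10 bp
  27–34 → 8 bp
  35–52 → 18 bp
  53–74 → 22 bp
  75–118 then 1–16 → 44 + 16 = 60 bp
Sorted largest to smallest: 60, 22, 18, 10, 8 bp.

60, 22, 18, 10, 8 bp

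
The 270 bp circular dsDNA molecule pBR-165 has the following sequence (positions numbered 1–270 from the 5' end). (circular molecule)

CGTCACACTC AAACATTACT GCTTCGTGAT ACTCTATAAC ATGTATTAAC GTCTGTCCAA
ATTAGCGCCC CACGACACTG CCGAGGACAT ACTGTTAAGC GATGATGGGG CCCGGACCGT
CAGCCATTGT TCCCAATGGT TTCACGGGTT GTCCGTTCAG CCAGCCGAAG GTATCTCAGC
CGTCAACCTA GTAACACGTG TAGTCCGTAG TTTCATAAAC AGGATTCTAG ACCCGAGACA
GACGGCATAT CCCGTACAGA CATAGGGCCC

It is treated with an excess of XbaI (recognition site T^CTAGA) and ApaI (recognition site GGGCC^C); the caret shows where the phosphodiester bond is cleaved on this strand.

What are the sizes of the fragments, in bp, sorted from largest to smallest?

The XbaI site (TCTAGA) starts at position 226.
XbaI cuts after the first base of each site, so after position 226.
ApaI sites (GGGCCC) start at positions 108, 265.
ApaI cuts after base 5 of each site (before the last base), so after positions 112, 269.
Combined cut positions: 112, 226, 269.
Circular molecule, 3 cuts → 3 fragments:
  113–226 → 114 bp
  227–269 → 43 bp
  270–270 then 1–112 → 1 + 112 = 113 bp
Sorted largest to smallest: 114, 113, 43 bp.

114, 113, 43 bp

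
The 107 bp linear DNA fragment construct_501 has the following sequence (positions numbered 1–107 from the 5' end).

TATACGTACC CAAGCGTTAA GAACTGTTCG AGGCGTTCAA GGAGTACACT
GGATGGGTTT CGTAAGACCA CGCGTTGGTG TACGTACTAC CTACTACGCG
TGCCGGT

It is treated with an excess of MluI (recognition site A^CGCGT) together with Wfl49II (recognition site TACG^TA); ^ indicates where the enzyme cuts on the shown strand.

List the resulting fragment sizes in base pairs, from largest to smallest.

MluI sites (ACGCGT) start at positions 70, 96.
MluI cuts after the first base of each site, so after positions 70, 96.
Wfl49II sites (TACGTA) start at positions 3, 81.
Wfl49II cuts after base 4 of each site, so after positions 6, 84.
Combined cut positions: 6, 70, 84, 96.
Linear molecule, 4 cuts → 5 fragments:
  1–6 → 6 bp
  7–70 → 64 bp
  71–84 → 14 bp
  85–96 → 12 bp
  97–107 → 11 bp
Sorted largest to smallest: 64, 14, 12, 11, 6 bp.

64, 14, 12, 11, 6 bp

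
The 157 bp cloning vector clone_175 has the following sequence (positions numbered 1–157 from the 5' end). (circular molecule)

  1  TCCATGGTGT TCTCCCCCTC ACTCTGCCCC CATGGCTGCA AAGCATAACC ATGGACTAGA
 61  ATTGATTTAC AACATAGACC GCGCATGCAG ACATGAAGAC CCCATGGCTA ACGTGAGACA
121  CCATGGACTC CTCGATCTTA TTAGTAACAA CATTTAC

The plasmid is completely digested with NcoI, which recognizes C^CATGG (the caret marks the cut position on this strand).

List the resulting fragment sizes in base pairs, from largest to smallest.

53, 38, 28, 19, 19 bp

NcoI sites (CCATGG) start at positions 2, 30, 49, 102, 121.
NcoI cuts after the first base of each site, so after positions 2, 30, 49, 102, 121.
Circular molecule, 5 cuts → 5 fragments:
  3–30 → 28 bp
  31–49 → 19 bp
  50–102 → 53 bp
  103–121 → 19 bp
  122–157 then 1–2 → 36 + 2 = 38 bp
Sorted largest to smallest: 53, 38, 28, 19, 19 bp.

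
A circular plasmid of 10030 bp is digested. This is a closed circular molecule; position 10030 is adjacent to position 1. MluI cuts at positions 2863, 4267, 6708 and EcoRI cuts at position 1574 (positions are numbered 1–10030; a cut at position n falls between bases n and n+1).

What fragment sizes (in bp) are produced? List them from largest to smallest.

4896, 2441, 1404, 1289 bp

Combined cut positions (sorted): 1574, 2863, 4267, 6708.
Circular molecule, 4 cuts → 4 fragments:
  2863 − 1574 = 1289 bp
  4267 − 2863 = 1404 bp
  6708 − 4267 = 2441 bp
  wrap: 10030 − 6708 + 1574 = 4896 bp
Sorted largest to smallest: 4896, 2441, 1404, 1289 bp.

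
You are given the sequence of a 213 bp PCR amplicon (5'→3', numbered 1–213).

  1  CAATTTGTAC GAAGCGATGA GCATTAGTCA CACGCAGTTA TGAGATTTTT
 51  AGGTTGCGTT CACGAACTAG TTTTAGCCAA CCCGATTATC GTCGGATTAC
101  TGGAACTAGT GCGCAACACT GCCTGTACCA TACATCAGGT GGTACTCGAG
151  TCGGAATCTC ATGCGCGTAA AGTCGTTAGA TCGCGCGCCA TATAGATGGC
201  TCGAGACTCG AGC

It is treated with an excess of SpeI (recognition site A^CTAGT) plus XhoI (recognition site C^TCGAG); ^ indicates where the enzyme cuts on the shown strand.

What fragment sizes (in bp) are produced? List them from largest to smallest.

66, 55, 40, 39, 7, 6 bp

SpeI sites (ACTAGT) start at positions 66, 105.
SpeI cuts after the first base of each site, so after positions 66, 105.
XhoI sites (CTCGAG) start at positions 145, 200, 207.
XhoI cuts after the first base of each site, so after positions 145, 200, 207.
Combined cut positions: 66, 105, 145, 200, 207.
Linear molecule, 5 cuts → 6 fragments:
  1–66 → 66 bp
  67–105 → 39 bp
  106–145 → 40 bp
  146–200 → 55 bp
  201–207 → 7 bp
  208–213 → 6 bp
Sorted largest to smallest: 66, 55, 40, 39, 7, 6 bp.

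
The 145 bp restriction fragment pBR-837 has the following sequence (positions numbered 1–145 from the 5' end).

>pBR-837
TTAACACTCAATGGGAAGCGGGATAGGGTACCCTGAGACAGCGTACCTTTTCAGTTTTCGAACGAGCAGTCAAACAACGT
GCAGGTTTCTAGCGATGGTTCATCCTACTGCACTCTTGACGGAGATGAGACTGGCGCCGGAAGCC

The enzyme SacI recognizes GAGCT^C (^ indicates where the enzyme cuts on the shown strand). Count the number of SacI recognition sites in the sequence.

No occurrence of GAGCTC is present in the sequence.
SacI does not cut: 0 sites.

0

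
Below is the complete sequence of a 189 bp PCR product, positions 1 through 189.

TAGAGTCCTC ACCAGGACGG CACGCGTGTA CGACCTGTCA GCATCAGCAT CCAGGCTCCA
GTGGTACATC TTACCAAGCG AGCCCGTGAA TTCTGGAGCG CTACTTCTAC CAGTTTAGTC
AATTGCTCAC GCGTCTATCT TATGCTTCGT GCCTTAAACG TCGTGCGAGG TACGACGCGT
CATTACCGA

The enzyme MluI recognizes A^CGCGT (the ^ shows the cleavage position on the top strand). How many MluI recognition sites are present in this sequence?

3

ACGCGT occurs starting at positions 22, 129, 175.
MluI cuts at 3 sites.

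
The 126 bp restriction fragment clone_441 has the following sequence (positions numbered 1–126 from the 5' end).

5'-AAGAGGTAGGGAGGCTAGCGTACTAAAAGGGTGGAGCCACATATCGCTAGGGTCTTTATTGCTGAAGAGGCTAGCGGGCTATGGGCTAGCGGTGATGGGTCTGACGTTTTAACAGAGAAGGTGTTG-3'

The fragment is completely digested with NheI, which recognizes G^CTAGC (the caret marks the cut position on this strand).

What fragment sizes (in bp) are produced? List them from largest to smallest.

NheI sites (GCTAGC) start at positions 14, 70, 85.
NheI cuts after the first base of each site, so after positions 14, 70, 85.
Linear molecule, 3 cuts → 4 fragments:
  1–14 → 14 bp
  15–70 → 56 bp
  71–85 → 15 bp
  86–126 → 41 bp
Sorted largest to smallest: 56, 41, 15, 14 bp.

56, 41, 15, 14 bp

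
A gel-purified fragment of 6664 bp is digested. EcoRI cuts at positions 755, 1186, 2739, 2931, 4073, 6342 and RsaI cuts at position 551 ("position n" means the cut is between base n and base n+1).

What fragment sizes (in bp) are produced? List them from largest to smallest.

Combined cut positions (sorted): 551, 755, 1186, 2739, 2931, 4073, 6342.
Linear molecule, 7 cuts → 8 fragments:
  551 − 0 = 551 bp
  755 − 551 = 204 bp
  1186 − 755 = 431 bp
  2739 − 1186 = 1553 bp
  2931 − 2739 = 192 bp
  4073 − 2931 = 1142 bp
  6342 − 4073 = 2269 bp
  6664 − 6342 = 322 bp
Sorted largest to smallest: 2269, 1553, 1142, 551, 431, 322, 204, 192 bp.

2269, 1553, 1142, 551, 431, 322, 204, 192 bp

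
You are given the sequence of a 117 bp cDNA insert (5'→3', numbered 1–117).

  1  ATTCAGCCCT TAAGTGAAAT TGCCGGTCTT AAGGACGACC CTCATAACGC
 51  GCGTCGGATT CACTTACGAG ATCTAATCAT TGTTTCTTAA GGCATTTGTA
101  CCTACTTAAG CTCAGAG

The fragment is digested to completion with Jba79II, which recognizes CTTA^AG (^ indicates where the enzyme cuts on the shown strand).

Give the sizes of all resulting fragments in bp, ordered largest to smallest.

58, 19, 19, 12, 9 bp

Jba79II sites (CTTAAG) start at positions 9, 28, 86, 105.
Jba79II cuts after base 4 of each site, so after positions 12, 31, 89, 108.
Linear molecule, 4 cuts → 5 fragments:
  1–12 → 12 bp
  13–31 → 19 bp
  32–89 → 58 bp
  90–108 → 19 bp
  109–117 → 9 bp
Sorted largest to smallest: 58, 19, 19, 12, 9 bp.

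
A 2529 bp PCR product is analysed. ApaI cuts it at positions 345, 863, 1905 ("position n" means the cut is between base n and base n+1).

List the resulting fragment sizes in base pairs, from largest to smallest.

Linear molecule, 3 cuts → 4 fragments:
  345 − 0 = 345 bp
  863 − 345 = 518 bp
  1905 − 863 = 1042 bp
  2529 − 1905 = 624 bp
Sorted largest to smallest: 1042, 624, 518, 345 bp.

1042, 624, 518, 345 bp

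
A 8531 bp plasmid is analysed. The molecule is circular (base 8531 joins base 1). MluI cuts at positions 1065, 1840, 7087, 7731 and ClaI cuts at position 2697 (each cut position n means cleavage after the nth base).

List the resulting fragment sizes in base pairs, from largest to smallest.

4390, 1865, 857, 775, 644 bp

Combined cut positions (sorted): 1065, 1840, 2697, 7087, 7731.
Circular molecule, 5 cuts → 5 fragments:
  1840 − 1065 = 775 bp
  2697 − 1840 = 857 bp
  7087 − 2697 = 4390 bp
  7731 − 7087 = 644 bp
  wrap: 8531 − 7731 + 1065 = 1865 bp
Sorted largest to smallest: 4390, 1865, 857, 775, 644 bp.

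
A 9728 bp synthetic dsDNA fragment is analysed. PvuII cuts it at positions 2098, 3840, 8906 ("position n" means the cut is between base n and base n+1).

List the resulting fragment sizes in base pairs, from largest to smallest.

Linear molecule, 3 cuts → 4 fragments:
  2098 − 0 = 2098 bp
  3840 − 2098 = 1742 bp
  8906 − 3840 = 5066 bp
  9728 − 8906 = 822 bp
Sorted largest to smallest: 5066, 2098, 1742, 822 bp.

5066, 2098, 1742, 822 bp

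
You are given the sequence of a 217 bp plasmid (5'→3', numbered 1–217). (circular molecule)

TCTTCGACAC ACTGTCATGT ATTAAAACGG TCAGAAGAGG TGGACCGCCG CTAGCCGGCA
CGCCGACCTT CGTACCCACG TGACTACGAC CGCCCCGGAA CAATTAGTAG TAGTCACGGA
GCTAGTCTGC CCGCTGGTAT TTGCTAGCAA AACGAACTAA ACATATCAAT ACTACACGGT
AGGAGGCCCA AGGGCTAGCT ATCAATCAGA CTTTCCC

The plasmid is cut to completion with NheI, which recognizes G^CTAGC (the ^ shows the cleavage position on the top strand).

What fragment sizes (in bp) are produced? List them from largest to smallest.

NheI sites (GCTAGC) start at positions 50, 143, 194.
NheI cuts after the first base of each site, so after positions 50, 143, 194.
Circular molecule, 3 cuts → 3 fragments:
  51–143 → 93 bp
  144–194 → 51 bp
  195–217 then 1–50 → 23 + 50 = 73 bp
Sorted largest to smallest: 93, 73, 51 bp.

93, 73, 51 bp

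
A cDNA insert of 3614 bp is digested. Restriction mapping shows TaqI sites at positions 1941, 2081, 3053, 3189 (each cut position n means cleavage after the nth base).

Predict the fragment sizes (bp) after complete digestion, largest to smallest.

Linear molecule, 4 cuts → 5 fragments:
  1941 − 0 = 1941 bp
  2081 − 1941 = 140 bp
  3053 − 2081 = 972 bp
  3189 − 3053 = 136 bp
  3614 − 3189 = 425 bp
Sorted largest to smallest: 1941, 972, 425, 140, 136 bp.

1941, 972, 425, 140, 136 bp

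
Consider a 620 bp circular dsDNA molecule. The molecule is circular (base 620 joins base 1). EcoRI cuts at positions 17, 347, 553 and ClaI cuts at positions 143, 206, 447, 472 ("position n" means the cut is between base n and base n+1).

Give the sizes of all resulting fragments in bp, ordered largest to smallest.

Combined cut positions (sorted): 17, 143, 206, 347, 447, 472, 553.
Circular molecule, 7 cuts → 7 fragments:
  143 − 17 = 126 bp
  206 − 143 = 63 bp
  347 − 206 = 141 bp
  447 − 347 = 100 bp
  472 − 447 = 25 bp
  553 − 472 = 81 bp
  wrap: 620 − 553 + 17 = 84 bp
Sorted largest to smallest: 141, 126, 100, 84, 81, 63, 25 bp.

141, 126, 100, 84, 81, 63, 25 bp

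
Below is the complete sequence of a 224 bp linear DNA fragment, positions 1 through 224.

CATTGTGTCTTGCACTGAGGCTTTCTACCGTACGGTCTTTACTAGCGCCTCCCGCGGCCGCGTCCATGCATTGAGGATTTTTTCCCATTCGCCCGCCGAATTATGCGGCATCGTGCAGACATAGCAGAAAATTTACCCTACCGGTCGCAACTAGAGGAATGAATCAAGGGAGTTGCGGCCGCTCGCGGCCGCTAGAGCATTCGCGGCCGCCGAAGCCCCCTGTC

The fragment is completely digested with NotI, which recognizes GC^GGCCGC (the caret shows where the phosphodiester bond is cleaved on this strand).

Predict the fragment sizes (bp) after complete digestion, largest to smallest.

121, 55, 20, 18, 10 bp

NotI sites (GCGGCCGC) start at positions 54, 175, 185, 203.
NotI cuts after base 2 of each site, so after positions 55, 176, 186, 204.
Linear molecule, 4 cuts → 5 fragments:
  1–55 → 55 bp
  56–176 → 121 bp
  177–186 → 10 bp
  187–204 → 18 bp
  205–224 → 20 bp
Sorted largest to smallest: 121, 55, 20, 18, 10 bp.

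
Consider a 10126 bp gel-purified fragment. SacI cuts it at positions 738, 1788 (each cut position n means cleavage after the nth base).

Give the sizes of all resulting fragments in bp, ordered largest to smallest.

8338, 1050, 738 bp

Linear molecule, 2 cuts → 3 fragments:
  738 − 0 = 738 bp
  1788 − 738 = 1050 bp
  10126 − 1788 = 8338 bp
Sorted largest to smallest: 8338, 1050, 738 bp.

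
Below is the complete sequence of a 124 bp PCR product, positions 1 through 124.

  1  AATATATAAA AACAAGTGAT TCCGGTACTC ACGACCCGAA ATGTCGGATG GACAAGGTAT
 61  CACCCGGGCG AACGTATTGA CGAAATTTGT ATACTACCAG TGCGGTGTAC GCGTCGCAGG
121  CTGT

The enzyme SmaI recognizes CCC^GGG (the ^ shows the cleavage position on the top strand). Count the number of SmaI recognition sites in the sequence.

1

CCCGGG occurs starting at position 63.
SmaI cuts at 1 site.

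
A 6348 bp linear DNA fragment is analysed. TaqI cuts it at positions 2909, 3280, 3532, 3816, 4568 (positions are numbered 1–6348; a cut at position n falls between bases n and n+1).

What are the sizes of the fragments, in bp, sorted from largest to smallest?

Linear molecule, 5 cuts → 6 fragments:
  2909 − 0 = 2909 bp
  3280 − 2909 = 371 bp
  3532 − 3280 = 252 bp
  3816 − 3532 = 284 bp
  4568 − 3816 = 752 bp
  6348 − 4568 = 1780 bp
Sorted largest to smallest: 2909, 1780, 752, 371, 284, 252 bp.

2909, 1780, 752, 371, 284, 252 bp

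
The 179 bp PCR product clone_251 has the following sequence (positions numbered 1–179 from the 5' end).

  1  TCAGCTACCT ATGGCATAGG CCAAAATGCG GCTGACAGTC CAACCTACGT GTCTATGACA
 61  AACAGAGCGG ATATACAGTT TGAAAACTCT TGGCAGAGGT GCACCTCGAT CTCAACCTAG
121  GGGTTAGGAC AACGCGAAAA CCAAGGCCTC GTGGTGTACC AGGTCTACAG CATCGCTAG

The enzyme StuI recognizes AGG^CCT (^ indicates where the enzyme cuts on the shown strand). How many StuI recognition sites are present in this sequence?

AGGCCT occurs starting at position 144.
StuI cuts at 1 site.

1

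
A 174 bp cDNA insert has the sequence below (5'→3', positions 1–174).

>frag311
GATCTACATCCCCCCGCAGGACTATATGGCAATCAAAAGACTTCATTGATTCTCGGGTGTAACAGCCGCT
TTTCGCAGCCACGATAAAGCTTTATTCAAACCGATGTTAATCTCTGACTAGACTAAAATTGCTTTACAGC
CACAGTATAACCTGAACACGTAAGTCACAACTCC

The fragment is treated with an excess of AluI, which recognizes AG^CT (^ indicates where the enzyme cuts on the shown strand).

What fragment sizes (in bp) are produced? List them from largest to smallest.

The AluI site (AGCT) starts at position 88.
AluI cuts after base 2 of each site, so after position 89.
Linear molecule, 1 cut → 2 fragments:
  1–89 → 89 bp
  90–174 → 85 bp
Sorted largest to smallest: 89, 85 bp.

89, 85 bp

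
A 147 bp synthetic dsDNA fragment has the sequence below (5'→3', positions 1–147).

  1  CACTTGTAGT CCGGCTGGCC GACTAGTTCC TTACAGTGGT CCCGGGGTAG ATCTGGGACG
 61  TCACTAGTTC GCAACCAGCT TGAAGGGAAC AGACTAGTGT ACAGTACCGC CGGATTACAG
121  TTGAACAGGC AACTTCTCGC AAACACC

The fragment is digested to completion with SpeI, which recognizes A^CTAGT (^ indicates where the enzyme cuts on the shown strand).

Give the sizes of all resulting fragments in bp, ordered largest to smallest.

54, 41, 30, 22 bp

SpeI sites (ACTAGT) start at positions 22, 63, 93.
SpeI cuts after the first base of each site, so after positions 22, 63, 93.
Linear molecule, 3 cuts → 4 fragments:
  1–22 → 22 bp
  23–63 → 41 bp
  64–93 → 30 bp
  94–147 → 54 bp
Sorted largest to smallest: 54, 41, 30, 22 bp.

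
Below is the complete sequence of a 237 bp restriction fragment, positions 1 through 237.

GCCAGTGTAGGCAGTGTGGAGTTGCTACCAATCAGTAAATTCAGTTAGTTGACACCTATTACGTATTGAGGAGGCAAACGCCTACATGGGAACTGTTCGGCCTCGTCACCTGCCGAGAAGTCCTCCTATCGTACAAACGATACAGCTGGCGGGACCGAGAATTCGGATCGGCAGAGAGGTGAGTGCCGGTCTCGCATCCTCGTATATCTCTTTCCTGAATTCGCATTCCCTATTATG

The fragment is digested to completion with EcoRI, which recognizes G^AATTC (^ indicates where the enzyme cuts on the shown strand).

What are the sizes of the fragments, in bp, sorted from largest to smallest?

EcoRI sites (GAATTC) start at positions 159, 217.
EcoRI cuts after the first base of each site, so after positions 159, 217.
Linear molecule, 2 cuts → 3 fragments:
  1–159 → 159 bp
  160–217 → 58 bp
  218–237 → 20 bp
Sorted largest to smallest: 159, 58, 20 bp.

159, 58, 20 bp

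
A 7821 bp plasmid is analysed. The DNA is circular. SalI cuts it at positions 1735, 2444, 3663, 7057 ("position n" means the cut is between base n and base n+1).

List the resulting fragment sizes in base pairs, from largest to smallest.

Circular molecule, 4 cuts → 4 fragments:
  2444 − 1735 = 709 bp
  3663 − 2444 = 1219 bp
  7057 − 3663 = 3394 bp
  wrap: 7821 − 7057 + 1735 = 2499 bp
Sorted largest to smallest: 3394, 2499, 1219, 709 bp.

3394, 2499, 1219, 709 bp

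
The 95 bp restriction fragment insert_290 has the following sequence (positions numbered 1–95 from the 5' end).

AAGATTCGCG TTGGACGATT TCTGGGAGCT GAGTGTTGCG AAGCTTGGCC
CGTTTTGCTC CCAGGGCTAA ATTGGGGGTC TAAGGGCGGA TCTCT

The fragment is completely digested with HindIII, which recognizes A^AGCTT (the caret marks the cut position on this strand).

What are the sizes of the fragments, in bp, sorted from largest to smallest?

54, 41 bp

The HindIII site (AAGCTT) starts at position 41.
HindIII cuts after the first base of each site, so after position 41.
Linear molecule, 1 cut → 2 fragments:
  1–41 → 41 bp
  42–95 → 54 bp
Sorted largest to smallest: 54, 41 bp.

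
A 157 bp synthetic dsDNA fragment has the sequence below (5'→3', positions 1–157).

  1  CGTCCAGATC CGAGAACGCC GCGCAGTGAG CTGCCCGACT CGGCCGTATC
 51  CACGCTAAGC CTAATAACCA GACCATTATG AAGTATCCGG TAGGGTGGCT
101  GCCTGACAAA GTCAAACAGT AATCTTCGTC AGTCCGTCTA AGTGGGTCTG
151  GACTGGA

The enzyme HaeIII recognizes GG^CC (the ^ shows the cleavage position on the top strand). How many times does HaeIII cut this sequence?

GGCC occurs starting at position 42.
HaeIII cuts at 1 site.

1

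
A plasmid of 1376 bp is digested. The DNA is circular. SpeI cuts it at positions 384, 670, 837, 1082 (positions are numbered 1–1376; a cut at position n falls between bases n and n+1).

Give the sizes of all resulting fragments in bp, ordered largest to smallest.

678, 286, 245, 167 bp

Circular molecule, 4 cuts → 4 fragments:
  670 − 384 = 286 bp
  837 − 670 = 167 bp
  1082 − 837 = 245 bp
  wrap: 1376 − 1082 + 384 = 678 bp
Sorted largest to smallest: 678, 286, 245, 167 bp.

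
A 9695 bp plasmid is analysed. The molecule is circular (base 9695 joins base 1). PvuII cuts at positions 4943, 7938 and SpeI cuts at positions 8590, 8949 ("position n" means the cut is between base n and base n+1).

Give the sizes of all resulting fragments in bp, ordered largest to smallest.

Combined cut positions (sorted): 4943, 7938, 8590, 8949.
Circular molecule, 4 cuts → 4 fragments:
  7938 − 4943 = 2995 bp
  8590 − 7938 = 652 bp
  8949 − 8590 = 359 bp
  wrap: 9695 − 8949 + 4943 = 5689 bp
Sorted largest to smallest: 5689, 2995, 652, 359 bp.

5689, 2995, 652, 359 bp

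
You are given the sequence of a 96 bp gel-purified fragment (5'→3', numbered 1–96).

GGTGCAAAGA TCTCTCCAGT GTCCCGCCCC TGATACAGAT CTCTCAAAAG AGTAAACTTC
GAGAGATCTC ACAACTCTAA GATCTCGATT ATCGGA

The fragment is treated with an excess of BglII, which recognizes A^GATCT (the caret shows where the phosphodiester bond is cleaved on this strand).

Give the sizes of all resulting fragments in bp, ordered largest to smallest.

29, 27, 16, 16, 8 bp

BglII sites (AGATCT) start at positions 8, 37, 64, 80.
BglII cuts after the first base of each site, so after positions 8, 37, 64, 80.
Linear molecule, 4 cuts → 5 fragments:
  1–8 → 8 bp
  9–37 → 29 bp
  38–64 → 27 bp
  65–80 → 16 bp
  81–96 → 16 bp
Sorted largest to smallest: 29, 27, 16, 16, 8 bp.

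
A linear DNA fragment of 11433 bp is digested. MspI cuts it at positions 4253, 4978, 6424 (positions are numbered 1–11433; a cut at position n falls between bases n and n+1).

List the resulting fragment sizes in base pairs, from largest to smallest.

Linear molecule, 3 cuts → 4 fragments:
  4253 − 0 = 4253 bp
  4978 − 4253 = 725 bp
  6424 − 4978 = 1446 bp
  11433 − 6424 = 5009 bp
Sorted largest to smallest: 5009, 4253, 1446, 725 bp.

5009, 4253, 1446, 725 bp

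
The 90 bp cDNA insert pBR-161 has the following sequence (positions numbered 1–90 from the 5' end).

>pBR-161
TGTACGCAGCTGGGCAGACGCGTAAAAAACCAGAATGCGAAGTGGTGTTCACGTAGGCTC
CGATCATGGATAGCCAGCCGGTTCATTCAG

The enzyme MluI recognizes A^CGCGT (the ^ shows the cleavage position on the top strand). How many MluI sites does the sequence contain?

1

ACGCGT occurs starting at position 18.
MluI cuts at 1 site.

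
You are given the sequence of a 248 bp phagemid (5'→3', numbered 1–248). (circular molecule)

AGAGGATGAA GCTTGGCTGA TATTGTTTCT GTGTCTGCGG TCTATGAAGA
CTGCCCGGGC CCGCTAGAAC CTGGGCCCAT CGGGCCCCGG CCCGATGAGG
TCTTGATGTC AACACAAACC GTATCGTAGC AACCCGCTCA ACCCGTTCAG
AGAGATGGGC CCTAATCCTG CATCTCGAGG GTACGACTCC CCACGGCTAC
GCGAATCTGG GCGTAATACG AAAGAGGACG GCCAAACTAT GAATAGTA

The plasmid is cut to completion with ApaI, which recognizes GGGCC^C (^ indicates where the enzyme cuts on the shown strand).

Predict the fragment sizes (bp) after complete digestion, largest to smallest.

ApaI sites (GGGCCC) start at positions 57, 73, 82, 157.
ApaI cuts after base 5 of each site (before the last base), so after positions 61, 77, 86, 161.
Circular molecule, 4 cuts → 4 fragments:
  62–77 → 16 bp
  78–86 → 9 bp
  87–161 → 75 bp
  162–248 then 1–61 → 87 + 61 = 148 bp
Sorted largest to smallest: 148, 75, 16, 9 bp.

148, 75, 16, 9 bp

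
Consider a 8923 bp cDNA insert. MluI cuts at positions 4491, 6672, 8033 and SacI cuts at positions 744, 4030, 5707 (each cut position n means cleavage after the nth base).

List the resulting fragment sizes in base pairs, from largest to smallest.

Combined cut positions (sorted): 744, 4030, 4491, 5707, 6672, 8033.
Linear molecule, 6 cuts → 7 fragments:
  744 − 0 = 744 bp
  4030 − 744 = 3286 bp
  4491 − 4030 = 461 bp
  5707 − 4491 = 1216 bp
  6672 − 5707 = 965 bp
  8033 − 6672 = 1361 bp
  8923 − 8033 = 890 bp
Sorted largest to smallest: 3286, 1361, 1216, 965, 890, 744, 461 bp.

3286, 1361, 1216, 965, 890, 744, 461 bp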